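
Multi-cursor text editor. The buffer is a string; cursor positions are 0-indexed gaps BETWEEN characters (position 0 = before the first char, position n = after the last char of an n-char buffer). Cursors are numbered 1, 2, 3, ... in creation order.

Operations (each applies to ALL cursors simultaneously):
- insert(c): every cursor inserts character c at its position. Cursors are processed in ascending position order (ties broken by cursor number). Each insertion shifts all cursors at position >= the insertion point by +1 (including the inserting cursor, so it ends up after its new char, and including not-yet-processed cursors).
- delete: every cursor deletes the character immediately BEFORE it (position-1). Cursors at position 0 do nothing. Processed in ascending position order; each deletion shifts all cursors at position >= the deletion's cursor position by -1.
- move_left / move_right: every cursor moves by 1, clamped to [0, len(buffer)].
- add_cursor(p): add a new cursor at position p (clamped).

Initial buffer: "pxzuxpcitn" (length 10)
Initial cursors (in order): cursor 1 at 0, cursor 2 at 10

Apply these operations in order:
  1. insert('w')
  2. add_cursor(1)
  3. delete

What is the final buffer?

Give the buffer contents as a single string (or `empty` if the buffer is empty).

After op 1 (insert('w')): buffer="wpxzuxpcitnw" (len 12), cursors c1@1 c2@12, authorship 1..........2
After op 2 (add_cursor(1)): buffer="wpxzuxpcitnw" (len 12), cursors c1@1 c3@1 c2@12, authorship 1..........2
After op 3 (delete): buffer="pxzuxpcitn" (len 10), cursors c1@0 c3@0 c2@10, authorship ..........

Answer: pxzuxpcitn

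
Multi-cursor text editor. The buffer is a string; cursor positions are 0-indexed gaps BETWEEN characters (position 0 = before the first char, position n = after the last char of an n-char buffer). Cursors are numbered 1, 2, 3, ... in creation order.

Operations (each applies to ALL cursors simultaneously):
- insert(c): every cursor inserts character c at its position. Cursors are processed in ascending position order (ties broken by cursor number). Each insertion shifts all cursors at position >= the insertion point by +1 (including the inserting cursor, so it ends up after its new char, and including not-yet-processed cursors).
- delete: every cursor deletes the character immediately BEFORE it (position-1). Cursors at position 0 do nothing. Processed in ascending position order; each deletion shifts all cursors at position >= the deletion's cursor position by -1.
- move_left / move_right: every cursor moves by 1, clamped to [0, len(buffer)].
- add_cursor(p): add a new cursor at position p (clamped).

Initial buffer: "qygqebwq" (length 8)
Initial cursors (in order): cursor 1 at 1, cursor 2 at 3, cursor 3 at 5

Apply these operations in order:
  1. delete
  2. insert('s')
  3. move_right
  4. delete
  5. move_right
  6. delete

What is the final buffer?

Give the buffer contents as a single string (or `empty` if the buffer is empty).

Answer: sq

Derivation:
After op 1 (delete): buffer="yqbwq" (len 5), cursors c1@0 c2@1 c3@2, authorship .....
After op 2 (insert('s')): buffer="sysqsbwq" (len 8), cursors c1@1 c2@3 c3@5, authorship 1.2.3...
After op 3 (move_right): buffer="sysqsbwq" (len 8), cursors c1@2 c2@4 c3@6, authorship 1.2.3...
After op 4 (delete): buffer="ssswq" (len 5), cursors c1@1 c2@2 c3@3, authorship 123..
After op 5 (move_right): buffer="ssswq" (len 5), cursors c1@2 c2@3 c3@4, authorship 123..
After op 6 (delete): buffer="sq" (len 2), cursors c1@1 c2@1 c3@1, authorship 1.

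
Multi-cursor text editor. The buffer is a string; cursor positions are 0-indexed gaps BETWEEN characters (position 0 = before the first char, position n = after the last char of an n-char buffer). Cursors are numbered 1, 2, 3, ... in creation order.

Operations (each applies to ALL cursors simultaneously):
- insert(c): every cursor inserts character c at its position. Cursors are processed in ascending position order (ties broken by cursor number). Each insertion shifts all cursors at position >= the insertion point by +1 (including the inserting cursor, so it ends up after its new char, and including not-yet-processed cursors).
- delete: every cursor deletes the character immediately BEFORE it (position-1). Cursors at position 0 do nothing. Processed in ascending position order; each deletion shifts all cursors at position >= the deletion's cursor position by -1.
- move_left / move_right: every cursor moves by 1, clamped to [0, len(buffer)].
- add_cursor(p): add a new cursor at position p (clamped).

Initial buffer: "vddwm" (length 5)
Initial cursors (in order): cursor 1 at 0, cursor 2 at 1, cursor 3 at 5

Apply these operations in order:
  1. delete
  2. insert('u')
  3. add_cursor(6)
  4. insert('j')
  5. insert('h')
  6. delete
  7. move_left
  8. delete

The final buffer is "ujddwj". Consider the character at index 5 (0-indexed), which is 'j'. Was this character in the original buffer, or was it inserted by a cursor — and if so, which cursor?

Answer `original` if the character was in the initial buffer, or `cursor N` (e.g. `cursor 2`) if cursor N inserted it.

Answer: cursor 4

Derivation:
After op 1 (delete): buffer="ddw" (len 3), cursors c1@0 c2@0 c3@3, authorship ...
After op 2 (insert('u')): buffer="uuddwu" (len 6), cursors c1@2 c2@2 c3@6, authorship 12...3
After op 3 (add_cursor(6)): buffer="uuddwu" (len 6), cursors c1@2 c2@2 c3@6 c4@6, authorship 12...3
After op 4 (insert('j')): buffer="uujjddwujj" (len 10), cursors c1@4 c2@4 c3@10 c4@10, authorship 1212...334
After op 5 (insert('h')): buffer="uujjhhddwujjhh" (len 14), cursors c1@6 c2@6 c3@14 c4@14, authorship 121212...33434
After op 6 (delete): buffer="uujjddwujj" (len 10), cursors c1@4 c2@4 c3@10 c4@10, authorship 1212...334
After op 7 (move_left): buffer="uujjddwujj" (len 10), cursors c1@3 c2@3 c3@9 c4@9, authorship 1212...334
After op 8 (delete): buffer="ujddwj" (len 6), cursors c1@1 c2@1 c3@5 c4@5, authorship 12...4
Authorship (.=original, N=cursor N): 1 2 . . . 4
Index 5: author = 4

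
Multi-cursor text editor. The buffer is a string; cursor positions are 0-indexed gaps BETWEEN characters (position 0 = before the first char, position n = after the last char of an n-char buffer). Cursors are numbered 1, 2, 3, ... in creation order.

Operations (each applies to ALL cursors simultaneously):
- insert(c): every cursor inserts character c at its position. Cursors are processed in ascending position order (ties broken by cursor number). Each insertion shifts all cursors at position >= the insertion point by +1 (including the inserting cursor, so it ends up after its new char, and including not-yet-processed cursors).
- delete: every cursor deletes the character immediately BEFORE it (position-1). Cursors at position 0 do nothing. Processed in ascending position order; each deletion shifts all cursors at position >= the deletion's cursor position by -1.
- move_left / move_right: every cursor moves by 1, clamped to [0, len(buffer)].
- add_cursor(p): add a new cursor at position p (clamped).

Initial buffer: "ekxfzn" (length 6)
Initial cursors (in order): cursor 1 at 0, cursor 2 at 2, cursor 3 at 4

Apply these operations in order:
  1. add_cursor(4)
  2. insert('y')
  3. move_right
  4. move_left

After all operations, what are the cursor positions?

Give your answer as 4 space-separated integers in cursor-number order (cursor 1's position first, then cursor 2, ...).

After op 1 (add_cursor(4)): buffer="ekxfzn" (len 6), cursors c1@0 c2@2 c3@4 c4@4, authorship ......
After op 2 (insert('y')): buffer="yekyxfyyzn" (len 10), cursors c1@1 c2@4 c3@8 c4@8, authorship 1..2..34..
After op 3 (move_right): buffer="yekyxfyyzn" (len 10), cursors c1@2 c2@5 c3@9 c4@9, authorship 1..2..34..
After op 4 (move_left): buffer="yekyxfyyzn" (len 10), cursors c1@1 c2@4 c3@8 c4@8, authorship 1..2..34..

Answer: 1 4 8 8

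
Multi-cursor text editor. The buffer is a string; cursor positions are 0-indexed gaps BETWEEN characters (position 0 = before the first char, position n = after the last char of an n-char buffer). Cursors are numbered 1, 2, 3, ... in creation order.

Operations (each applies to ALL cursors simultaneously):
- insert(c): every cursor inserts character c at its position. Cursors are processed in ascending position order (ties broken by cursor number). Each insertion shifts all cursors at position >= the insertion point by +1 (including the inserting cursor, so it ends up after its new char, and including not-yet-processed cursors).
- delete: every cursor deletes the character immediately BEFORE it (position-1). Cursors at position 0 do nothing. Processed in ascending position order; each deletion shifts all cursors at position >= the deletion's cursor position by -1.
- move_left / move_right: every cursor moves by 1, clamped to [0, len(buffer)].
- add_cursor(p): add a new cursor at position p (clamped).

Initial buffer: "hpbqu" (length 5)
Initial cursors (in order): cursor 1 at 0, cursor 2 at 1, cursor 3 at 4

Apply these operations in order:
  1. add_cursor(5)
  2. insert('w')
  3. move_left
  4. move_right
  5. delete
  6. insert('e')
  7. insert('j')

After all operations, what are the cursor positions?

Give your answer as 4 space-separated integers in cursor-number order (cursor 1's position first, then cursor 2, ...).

After op 1 (add_cursor(5)): buffer="hpbqu" (len 5), cursors c1@0 c2@1 c3@4 c4@5, authorship .....
After op 2 (insert('w')): buffer="whwpbqwuw" (len 9), cursors c1@1 c2@3 c3@7 c4@9, authorship 1.2...3.4
After op 3 (move_left): buffer="whwpbqwuw" (len 9), cursors c1@0 c2@2 c3@6 c4@8, authorship 1.2...3.4
After op 4 (move_right): buffer="whwpbqwuw" (len 9), cursors c1@1 c2@3 c3@7 c4@9, authorship 1.2...3.4
After op 5 (delete): buffer="hpbqu" (len 5), cursors c1@0 c2@1 c3@4 c4@5, authorship .....
After op 6 (insert('e')): buffer="ehepbqeue" (len 9), cursors c1@1 c2@3 c3@7 c4@9, authorship 1.2...3.4
After op 7 (insert('j')): buffer="ejhejpbqejuej" (len 13), cursors c1@2 c2@5 c3@10 c4@13, authorship 11.22...33.44

Answer: 2 5 10 13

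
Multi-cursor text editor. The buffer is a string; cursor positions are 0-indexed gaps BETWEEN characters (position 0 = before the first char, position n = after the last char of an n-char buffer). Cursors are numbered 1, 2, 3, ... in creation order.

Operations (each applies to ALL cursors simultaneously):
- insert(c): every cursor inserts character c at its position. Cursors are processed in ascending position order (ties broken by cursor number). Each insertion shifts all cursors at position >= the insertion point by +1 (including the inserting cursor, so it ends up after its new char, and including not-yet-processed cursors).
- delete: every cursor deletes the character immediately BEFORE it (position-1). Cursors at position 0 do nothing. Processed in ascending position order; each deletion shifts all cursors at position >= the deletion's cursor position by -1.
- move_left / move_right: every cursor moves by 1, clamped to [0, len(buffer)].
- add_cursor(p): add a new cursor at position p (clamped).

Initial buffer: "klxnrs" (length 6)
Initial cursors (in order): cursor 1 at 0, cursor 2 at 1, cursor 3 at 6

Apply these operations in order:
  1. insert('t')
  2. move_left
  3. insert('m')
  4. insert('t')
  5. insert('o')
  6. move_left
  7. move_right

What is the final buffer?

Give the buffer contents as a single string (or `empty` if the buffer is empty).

After op 1 (insert('t')): buffer="tktlxnrst" (len 9), cursors c1@1 c2@3 c3@9, authorship 1.2.....3
After op 2 (move_left): buffer="tktlxnrst" (len 9), cursors c1@0 c2@2 c3@8, authorship 1.2.....3
After op 3 (insert('m')): buffer="mtkmtlxnrsmt" (len 12), cursors c1@1 c2@4 c3@11, authorship 11.22.....33
After op 4 (insert('t')): buffer="mttkmttlxnrsmtt" (len 15), cursors c1@2 c2@6 c3@14, authorship 111.222.....333
After op 5 (insert('o')): buffer="mtotkmtotlxnrsmtot" (len 18), cursors c1@3 c2@8 c3@17, authorship 1111.2222.....3333
After op 6 (move_left): buffer="mtotkmtotlxnrsmtot" (len 18), cursors c1@2 c2@7 c3@16, authorship 1111.2222.....3333
After op 7 (move_right): buffer="mtotkmtotlxnrsmtot" (len 18), cursors c1@3 c2@8 c3@17, authorship 1111.2222.....3333

Answer: mtotkmtotlxnrsmtot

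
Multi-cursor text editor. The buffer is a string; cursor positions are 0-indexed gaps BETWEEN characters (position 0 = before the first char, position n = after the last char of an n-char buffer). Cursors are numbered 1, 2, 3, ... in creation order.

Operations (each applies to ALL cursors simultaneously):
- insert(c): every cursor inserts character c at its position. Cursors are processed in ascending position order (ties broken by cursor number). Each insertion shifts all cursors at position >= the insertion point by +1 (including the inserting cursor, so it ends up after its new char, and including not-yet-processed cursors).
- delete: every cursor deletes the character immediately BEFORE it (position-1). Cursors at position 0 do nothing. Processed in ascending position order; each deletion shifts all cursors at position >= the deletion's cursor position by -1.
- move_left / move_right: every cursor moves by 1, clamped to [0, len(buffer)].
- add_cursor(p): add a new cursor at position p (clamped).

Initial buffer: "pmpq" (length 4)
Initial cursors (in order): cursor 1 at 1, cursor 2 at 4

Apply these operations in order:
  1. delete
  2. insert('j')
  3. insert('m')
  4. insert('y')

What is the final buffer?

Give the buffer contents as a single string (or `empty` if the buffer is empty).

After op 1 (delete): buffer="mp" (len 2), cursors c1@0 c2@2, authorship ..
After op 2 (insert('j')): buffer="jmpj" (len 4), cursors c1@1 c2@4, authorship 1..2
After op 3 (insert('m')): buffer="jmmpjm" (len 6), cursors c1@2 c2@6, authorship 11..22
After op 4 (insert('y')): buffer="jmympjmy" (len 8), cursors c1@3 c2@8, authorship 111..222

Answer: jmympjmy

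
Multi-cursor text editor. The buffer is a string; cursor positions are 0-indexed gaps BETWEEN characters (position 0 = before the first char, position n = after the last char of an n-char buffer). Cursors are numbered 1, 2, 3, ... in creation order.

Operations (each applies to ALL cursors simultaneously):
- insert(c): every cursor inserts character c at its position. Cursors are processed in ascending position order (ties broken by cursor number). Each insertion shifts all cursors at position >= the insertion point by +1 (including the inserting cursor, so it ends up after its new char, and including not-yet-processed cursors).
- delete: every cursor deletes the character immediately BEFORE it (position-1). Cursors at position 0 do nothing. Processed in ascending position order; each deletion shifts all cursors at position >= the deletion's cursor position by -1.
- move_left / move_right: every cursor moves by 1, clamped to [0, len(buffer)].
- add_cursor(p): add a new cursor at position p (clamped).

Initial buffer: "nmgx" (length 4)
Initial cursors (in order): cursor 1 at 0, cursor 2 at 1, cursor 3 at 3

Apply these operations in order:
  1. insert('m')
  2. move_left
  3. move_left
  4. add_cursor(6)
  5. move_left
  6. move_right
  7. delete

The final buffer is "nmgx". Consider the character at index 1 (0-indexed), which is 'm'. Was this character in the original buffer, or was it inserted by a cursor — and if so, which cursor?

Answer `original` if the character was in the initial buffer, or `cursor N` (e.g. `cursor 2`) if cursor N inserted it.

Answer: cursor 2

Derivation:
After op 1 (insert('m')): buffer="mnmmgmx" (len 7), cursors c1@1 c2@3 c3@6, authorship 1.2..3.
After op 2 (move_left): buffer="mnmmgmx" (len 7), cursors c1@0 c2@2 c3@5, authorship 1.2..3.
After op 3 (move_left): buffer="mnmmgmx" (len 7), cursors c1@0 c2@1 c3@4, authorship 1.2..3.
After op 4 (add_cursor(6)): buffer="mnmmgmx" (len 7), cursors c1@0 c2@1 c3@4 c4@6, authorship 1.2..3.
After op 5 (move_left): buffer="mnmmgmx" (len 7), cursors c1@0 c2@0 c3@3 c4@5, authorship 1.2..3.
After op 6 (move_right): buffer="mnmmgmx" (len 7), cursors c1@1 c2@1 c3@4 c4@6, authorship 1.2..3.
After op 7 (delete): buffer="nmgx" (len 4), cursors c1@0 c2@0 c3@2 c4@3, authorship .2..
Authorship (.=original, N=cursor N): . 2 . .
Index 1: author = 2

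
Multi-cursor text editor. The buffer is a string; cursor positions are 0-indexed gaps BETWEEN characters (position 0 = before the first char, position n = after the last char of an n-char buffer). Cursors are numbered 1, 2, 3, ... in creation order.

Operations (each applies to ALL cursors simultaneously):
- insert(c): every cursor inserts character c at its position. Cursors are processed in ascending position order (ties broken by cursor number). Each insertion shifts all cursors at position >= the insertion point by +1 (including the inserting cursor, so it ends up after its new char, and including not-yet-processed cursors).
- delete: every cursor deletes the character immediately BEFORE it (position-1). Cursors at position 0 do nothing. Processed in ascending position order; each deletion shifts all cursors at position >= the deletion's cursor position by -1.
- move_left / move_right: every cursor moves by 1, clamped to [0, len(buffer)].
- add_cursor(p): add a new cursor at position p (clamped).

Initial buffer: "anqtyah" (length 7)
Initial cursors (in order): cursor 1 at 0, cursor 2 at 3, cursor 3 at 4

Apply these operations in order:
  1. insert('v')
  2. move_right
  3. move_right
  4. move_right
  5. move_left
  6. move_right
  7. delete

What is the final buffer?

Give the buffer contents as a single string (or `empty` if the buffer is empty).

After op 1 (insert('v')): buffer="vanqvtvyah" (len 10), cursors c1@1 c2@5 c3@7, authorship 1...2.3...
After op 2 (move_right): buffer="vanqvtvyah" (len 10), cursors c1@2 c2@6 c3@8, authorship 1...2.3...
After op 3 (move_right): buffer="vanqvtvyah" (len 10), cursors c1@3 c2@7 c3@9, authorship 1...2.3...
After op 4 (move_right): buffer="vanqvtvyah" (len 10), cursors c1@4 c2@8 c3@10, authorship 1...2.3...
After op 5 (move_left): buffer="vanqvtvyah" (len 10), cursors c1@3 c2@7 c3@9, authorship 1...2.3...
After op 6 (move_right): buffer="vanqvtvyah" (len 10), cursors c1@4 c2@8 c3@10, authorship 1...2.3...
After op 7 (delete): buffer="vanvtva" (len 7), cursors c1@3 c2@6 c3@7, authorship 1..2.3.

Answer: vanvtva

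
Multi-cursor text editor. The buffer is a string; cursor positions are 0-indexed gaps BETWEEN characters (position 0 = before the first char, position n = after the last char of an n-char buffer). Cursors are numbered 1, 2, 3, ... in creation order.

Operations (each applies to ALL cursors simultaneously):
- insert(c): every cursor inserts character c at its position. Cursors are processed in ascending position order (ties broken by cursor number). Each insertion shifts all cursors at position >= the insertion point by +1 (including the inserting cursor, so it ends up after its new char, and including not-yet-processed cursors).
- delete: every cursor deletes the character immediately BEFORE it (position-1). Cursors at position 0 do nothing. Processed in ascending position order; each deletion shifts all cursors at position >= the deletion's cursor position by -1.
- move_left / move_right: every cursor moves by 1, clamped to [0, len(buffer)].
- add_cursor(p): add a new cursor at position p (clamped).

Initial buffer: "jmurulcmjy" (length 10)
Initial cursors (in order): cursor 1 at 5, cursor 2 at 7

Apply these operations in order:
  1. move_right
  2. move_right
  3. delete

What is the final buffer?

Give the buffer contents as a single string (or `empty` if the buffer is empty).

Answer: jmurulmy

Derivation:
After op 1 (move_right): buffer="jmurulcmjy" (len 10), cursors c1@6 c2@8, authorship ..........
After op 2 (move_right): buffer="jmurulcmjy" (len 10), cursors c1@7 c2@9, authorship ..........
After op 3 (delete): buffer="jmurulmy" (len 8), cursors c1@6 c2@7, authorship ........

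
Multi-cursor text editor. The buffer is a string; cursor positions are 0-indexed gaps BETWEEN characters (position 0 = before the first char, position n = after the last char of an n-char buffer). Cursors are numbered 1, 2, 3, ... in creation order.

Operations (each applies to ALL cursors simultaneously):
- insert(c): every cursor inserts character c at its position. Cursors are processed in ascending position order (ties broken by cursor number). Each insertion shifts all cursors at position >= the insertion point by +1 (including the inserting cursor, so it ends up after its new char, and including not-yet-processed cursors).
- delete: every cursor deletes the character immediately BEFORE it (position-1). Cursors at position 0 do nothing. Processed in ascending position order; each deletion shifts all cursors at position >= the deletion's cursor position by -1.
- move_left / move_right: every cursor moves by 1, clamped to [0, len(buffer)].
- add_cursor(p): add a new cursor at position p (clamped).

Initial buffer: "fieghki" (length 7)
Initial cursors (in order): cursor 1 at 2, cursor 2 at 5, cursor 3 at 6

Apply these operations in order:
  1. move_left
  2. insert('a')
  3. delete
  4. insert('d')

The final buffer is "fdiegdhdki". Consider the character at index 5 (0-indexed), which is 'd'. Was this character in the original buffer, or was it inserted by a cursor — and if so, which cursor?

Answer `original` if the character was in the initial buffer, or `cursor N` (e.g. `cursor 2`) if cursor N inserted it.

After op 1 (move_left): buffer="fieghki" (len 7), cursors c1@1 c2@4 c3@5, authorship .......
After op 2 (insert('a')): buffer="faiegahaki" (len 10), cursors c1@2 c2@6 c3@8, authorship .1...2.3..
After op 3 (delete): buffer="fieghki" (len 7), cursors c1@1 c2@4 c3@5, authorship .......
After op 4 (insert('d')): buffer="fdiegdhdki" (len 10), cursors c1@2 c2@6 c3@8, authorship .1...2.3..
Authorship (.=original, N=cursor N): . 1 . . . 2 . 3 . .
Index 5: author = 2

Answer: cursor 2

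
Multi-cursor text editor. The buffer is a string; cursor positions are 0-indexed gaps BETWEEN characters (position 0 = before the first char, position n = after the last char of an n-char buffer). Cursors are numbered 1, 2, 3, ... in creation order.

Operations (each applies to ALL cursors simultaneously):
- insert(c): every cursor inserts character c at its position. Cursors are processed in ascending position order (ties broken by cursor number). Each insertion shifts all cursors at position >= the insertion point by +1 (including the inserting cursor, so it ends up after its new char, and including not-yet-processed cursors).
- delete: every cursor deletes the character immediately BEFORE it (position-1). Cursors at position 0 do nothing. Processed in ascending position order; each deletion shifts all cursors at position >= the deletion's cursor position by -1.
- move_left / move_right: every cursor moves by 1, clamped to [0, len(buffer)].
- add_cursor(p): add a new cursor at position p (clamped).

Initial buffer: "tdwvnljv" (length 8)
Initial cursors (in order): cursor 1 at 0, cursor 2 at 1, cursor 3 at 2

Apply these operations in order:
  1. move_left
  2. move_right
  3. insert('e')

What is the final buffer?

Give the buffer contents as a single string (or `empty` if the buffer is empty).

After op 1 (move_left): buffer="tdwvnljv" (len 8), cursors c1@0 c2@0 c3@1, authorship ........
After op 2 (move_right): buffer="tdwvnljv" (len 8), cursors c1@1 c2@1 c3@2, authorship ........
After op 3 (insert('e')): buffer="teedewvnljv" (len 11), cursors c1@3 c2@3 c3@5, authorship .12.3......

Answer: teedewvnljv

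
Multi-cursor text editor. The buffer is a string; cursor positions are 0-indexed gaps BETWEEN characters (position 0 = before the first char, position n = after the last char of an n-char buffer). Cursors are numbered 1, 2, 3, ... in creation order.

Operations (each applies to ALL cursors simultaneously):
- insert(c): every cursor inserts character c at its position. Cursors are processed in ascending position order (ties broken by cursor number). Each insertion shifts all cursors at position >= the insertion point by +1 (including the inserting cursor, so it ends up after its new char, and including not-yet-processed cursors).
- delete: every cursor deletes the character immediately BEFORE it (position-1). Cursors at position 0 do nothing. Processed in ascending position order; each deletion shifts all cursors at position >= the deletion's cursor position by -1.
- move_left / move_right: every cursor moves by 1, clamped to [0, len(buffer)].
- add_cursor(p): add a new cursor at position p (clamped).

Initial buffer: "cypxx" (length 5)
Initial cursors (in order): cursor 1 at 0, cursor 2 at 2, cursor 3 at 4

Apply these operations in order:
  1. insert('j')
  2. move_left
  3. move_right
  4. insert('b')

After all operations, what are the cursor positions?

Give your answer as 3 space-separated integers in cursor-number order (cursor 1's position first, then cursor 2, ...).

Answer: 2 6 10

Derivation:
After op 1 (insert('j')): buffer="jcyjpxjx" (len 8), cursors c1@1 c2@4 c3@7, authorship 1..2..3.
After op 2 (move_left): buffer="jcyjpxjx" (len 8), cursors c1@0 c2@3 c3@6, authorship 1..2..3.
After op 3 (move_right): buffer="jcyjpxjx" (len 8), cursors c1@1 c2@4 c3@7, authorship 1..2..3.
After op 4 (insert('b')): buffer="jbcyjbpxjbx" (len 11), cursors c1@2 c2@6 c3@10, authorship 11..22..33.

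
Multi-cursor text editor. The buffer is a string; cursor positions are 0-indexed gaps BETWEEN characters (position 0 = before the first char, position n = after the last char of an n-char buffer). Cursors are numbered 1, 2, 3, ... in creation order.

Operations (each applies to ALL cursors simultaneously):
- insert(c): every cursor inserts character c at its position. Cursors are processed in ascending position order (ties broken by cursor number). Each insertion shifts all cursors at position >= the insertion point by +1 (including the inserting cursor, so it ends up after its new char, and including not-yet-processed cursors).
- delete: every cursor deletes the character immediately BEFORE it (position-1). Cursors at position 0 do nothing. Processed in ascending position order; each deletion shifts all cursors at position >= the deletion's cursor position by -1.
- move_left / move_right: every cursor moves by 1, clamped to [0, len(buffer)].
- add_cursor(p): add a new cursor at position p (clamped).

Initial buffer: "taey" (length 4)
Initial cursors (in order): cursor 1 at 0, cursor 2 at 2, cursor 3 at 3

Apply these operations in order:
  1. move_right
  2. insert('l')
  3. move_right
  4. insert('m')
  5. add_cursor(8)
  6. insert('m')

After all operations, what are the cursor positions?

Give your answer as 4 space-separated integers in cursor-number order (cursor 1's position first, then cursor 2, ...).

After op 1 (move_right): buffer="taey" (len 4), cursors c1@1 c2@3 c3@4, authorship ....
After op 2 (insert('l')): buffer="tlaelyl" (len 7), cursors c1@2 c2@5 c3@7, authorship .1..2.3
After op 3 (move_right): buffer="tlaelyl" (len 7), cursors c1@3 c2@6 c3@7, authorship .1..2.3
After op 4 (insert('m')): buffer="tlamelymlm" (len 10), cursors c1@4 c2@8 c3@10, authorship .1.1.2.233
After op 5 (add_cursor(8)): buffer="tlamelymlm" (len 10), cursors c1@4 c2@8 c4@8 c3@10, authorship .1.1.2.233
After op 6 (insert('m')): buffer="tlammelymmmlmm" (len 14), cursors c1@5 c2@11 c4@11 c3@14, authorship .1.11.2.224333

Answer: 5 11 14 11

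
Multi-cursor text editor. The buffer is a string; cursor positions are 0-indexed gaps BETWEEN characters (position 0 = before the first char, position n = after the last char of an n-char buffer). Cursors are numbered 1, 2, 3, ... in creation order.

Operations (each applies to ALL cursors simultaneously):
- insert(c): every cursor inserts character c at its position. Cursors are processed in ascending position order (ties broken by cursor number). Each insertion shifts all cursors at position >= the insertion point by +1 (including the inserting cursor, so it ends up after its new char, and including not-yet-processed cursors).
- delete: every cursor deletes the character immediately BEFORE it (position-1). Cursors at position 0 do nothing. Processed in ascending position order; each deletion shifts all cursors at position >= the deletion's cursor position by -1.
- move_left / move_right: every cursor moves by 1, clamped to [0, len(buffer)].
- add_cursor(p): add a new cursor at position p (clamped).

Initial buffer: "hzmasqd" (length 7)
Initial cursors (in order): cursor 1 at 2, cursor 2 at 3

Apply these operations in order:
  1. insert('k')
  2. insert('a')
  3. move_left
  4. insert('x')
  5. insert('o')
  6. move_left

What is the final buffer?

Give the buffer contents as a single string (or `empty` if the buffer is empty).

Answer: hzkxoamkxoaasqd

Derivation:
After op 1 (insert('k')): buffer="hzkmkasqd" (len 9), cursors c1@3 c2@5, authorship ..1.2....
After op 2 (insert('a')): buffer="hzkamkaasqd" (len 11), cursors c1@4 c2@7, authorship ..11.22....
After op 3 (move_left): buffer="hzkamkaasqd" (len 11), cursors c1@3 c2@6, authorship ..11.22....
After op 4 (insert('x')): buffer="hzkxamkxaasqd" (len 13), cursors c1@4 c2@8, authorship ..111.222....
After op 5 (insert('o')): buffer="hzkxoamkxoaasqd" (len 15), cursors c1@5 c2@10, authorship ..1111.2222....
After op 6 (move_left): buffer="hzkxoamkxoaasqd" (len 15), cursors c1@4 c2@9, authorship ..1111.2222....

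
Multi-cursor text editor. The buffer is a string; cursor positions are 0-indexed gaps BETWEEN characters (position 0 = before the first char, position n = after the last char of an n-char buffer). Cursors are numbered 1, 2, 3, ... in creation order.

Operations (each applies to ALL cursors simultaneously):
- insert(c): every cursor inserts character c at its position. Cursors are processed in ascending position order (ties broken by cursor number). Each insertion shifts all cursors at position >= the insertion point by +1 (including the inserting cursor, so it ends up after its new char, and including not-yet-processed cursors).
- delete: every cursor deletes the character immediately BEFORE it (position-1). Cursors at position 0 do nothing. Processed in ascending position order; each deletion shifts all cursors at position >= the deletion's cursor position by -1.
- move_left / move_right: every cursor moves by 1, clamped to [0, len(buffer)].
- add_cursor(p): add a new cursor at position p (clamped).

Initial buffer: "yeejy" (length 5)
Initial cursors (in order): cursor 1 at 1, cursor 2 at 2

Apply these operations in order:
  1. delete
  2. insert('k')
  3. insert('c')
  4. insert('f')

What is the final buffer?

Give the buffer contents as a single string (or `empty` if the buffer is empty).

Answer: kkccffejy

Derivation:
After op 1 (delete): buffer="ejy" (len 3), cursors c1@0 c2@0, authorship ...
After op 2 (insert('k')): buffer="kkejy" (len 5), cursors c1@2 c2@2, authorship 12...
After op 3 (insert('c')): buffer="kkccejy" (len 7), cursors c1@4 c2@4, authorship 1212...
After op 4 (insert('f')): buffer="kkccffejy" (len 9), cursors c1@6 c2@6, authorship 121212...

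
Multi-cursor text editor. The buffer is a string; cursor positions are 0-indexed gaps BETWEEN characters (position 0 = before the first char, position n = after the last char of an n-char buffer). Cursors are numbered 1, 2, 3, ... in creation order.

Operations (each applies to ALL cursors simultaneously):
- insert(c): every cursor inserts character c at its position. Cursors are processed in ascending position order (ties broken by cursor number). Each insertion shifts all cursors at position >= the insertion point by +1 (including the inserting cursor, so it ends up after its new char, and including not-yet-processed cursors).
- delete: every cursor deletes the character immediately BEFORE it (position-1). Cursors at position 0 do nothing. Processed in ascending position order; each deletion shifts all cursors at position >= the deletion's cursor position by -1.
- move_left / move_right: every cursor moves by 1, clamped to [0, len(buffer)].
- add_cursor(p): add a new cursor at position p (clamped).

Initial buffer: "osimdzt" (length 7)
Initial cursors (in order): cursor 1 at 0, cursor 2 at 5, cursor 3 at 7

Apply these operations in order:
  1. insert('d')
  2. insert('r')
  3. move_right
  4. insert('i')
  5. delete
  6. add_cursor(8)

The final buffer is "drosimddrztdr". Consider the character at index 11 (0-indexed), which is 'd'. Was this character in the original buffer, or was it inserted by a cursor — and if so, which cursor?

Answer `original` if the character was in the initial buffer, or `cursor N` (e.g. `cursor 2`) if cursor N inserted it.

Answer: cursor 3

Derivation:
After op 1 (insert('d')): buffer="dosimddztd" (len 10), cursors c1@1 c2@7 c3@10, authorship 1.....2..3
After op 2 (insert('r')): buffer="drosimddrztdr" (len 13), cursors c1@2 c2@9 c3@13, authorship 11.....22..33
After op 3 (move_right): buffer="drosimddrztdr" (len 13), cursors c1@3 c2@10 c3@13, authorship 11.....22..33
After op 4 (insert('i')): buffer="droisimddrzitdri" (len 16), cursors c1@4 c2@12 c3@16, authorship 11.1....22.2.333
After op 5 (delete): buffer="drosimddrztdr" (len 13), cursors c1@3 c2@10 c3@13, authorship 11.....22..33
After op 6 (add_cursor(8)): buffer="drosimddrztdr" (len 13), cursors c1@3 c4@8 c2@10 c3@13, authorship 11.....22..33
Authorship (.=original, N=cursor N): 1 1 . . . . . 2 2 . . 3 3
Index 11: author = 3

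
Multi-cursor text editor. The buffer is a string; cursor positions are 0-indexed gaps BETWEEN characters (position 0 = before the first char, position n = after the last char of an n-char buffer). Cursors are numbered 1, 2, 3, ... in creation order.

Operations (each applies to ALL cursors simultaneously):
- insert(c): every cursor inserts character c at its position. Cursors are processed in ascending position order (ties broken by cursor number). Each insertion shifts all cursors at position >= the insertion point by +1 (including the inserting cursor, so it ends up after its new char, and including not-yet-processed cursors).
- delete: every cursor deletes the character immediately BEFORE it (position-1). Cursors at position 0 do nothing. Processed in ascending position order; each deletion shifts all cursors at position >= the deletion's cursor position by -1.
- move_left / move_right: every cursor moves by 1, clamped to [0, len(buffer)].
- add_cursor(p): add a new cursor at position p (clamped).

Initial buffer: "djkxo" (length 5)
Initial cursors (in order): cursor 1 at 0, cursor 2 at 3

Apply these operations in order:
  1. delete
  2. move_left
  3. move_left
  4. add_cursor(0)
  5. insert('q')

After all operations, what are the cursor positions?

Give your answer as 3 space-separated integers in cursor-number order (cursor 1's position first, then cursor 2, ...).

After op 1 (delete): buffer="djxo" (len 4), cursors c1@0 c2@2, authorship ....
After op 2 (move_left): buffer="djxo" (len 4), cursors c1@0 c2@1, authorship ....
After op 3 (move_left): buffer="djxo" (len 4), cursors c1@0 c2@0, authorship ....
After op 4 (add_cursor(0)): buffer="djxo" (len 4), cursors c1@0 c2@0 c3@0, authorship ....
After op 5 (insert('q')): buffer="qqqdjxo" (len 7), cursors c1@3 c2@3 c3@3, authorship 123....

Answer: 3 3 3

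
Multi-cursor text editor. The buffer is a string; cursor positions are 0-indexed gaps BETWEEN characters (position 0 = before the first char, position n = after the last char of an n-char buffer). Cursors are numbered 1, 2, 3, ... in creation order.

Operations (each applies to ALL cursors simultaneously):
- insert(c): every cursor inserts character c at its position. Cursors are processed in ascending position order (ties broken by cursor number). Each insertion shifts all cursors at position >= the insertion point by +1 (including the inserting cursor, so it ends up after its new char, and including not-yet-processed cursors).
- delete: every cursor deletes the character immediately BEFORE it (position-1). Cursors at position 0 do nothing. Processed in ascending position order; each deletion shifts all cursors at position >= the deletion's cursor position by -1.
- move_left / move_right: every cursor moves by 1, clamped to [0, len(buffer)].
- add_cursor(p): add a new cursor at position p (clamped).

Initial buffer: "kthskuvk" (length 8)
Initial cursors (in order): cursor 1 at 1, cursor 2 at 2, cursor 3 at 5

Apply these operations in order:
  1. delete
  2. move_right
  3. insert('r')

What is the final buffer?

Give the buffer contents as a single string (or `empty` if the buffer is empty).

After op 1 (delete): buffer="hsuvk" (len 5), cursors c1@0 c2@0 c3@2, authorship .....
After op 2 (move_right): buffer="hsuvk" (len 5), cursors c1@1 c2@1 c3@3, authorship .....
After op 3 (insert('r')): buffer="hrrsurvk" (len 8), cursors c1@3 c2@3 c3@6, authorship .12..3..

Answer: hrrsurvk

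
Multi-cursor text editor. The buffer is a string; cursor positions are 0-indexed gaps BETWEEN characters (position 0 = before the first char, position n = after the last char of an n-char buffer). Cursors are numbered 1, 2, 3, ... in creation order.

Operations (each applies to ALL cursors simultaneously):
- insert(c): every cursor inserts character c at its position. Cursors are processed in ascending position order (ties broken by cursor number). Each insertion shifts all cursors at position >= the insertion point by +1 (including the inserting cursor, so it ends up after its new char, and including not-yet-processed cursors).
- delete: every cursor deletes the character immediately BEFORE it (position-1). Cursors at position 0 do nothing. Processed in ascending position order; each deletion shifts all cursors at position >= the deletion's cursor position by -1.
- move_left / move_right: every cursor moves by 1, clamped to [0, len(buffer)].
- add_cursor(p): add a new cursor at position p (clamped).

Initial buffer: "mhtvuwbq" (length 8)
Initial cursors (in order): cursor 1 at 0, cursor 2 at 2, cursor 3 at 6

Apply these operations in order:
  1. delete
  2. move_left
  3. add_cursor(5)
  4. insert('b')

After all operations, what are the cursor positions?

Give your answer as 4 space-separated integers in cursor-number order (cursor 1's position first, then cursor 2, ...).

Answer: 2 2 6 9

Derivation:
After op 1 (delete): buffer="mtvubq" (len 6), cursors c1@0 c2@1 c3@4, authorship ......
After op 2 (move_left): buffer="mtvubq" (len 6), cursors c1@0 c2@0 c3@3, authorship ......
After op 3 (add_cursor(5)): buffer="mtvubq" (len 6), cursors c1@0 c2@0 c3@3 c4@5, authorship ......
After op 4 (insert('b')): buffer="bbmtvbubbq" (len 10), cursors c1@2 c2@2 c3@6 c4@9, authorship 12...3..4.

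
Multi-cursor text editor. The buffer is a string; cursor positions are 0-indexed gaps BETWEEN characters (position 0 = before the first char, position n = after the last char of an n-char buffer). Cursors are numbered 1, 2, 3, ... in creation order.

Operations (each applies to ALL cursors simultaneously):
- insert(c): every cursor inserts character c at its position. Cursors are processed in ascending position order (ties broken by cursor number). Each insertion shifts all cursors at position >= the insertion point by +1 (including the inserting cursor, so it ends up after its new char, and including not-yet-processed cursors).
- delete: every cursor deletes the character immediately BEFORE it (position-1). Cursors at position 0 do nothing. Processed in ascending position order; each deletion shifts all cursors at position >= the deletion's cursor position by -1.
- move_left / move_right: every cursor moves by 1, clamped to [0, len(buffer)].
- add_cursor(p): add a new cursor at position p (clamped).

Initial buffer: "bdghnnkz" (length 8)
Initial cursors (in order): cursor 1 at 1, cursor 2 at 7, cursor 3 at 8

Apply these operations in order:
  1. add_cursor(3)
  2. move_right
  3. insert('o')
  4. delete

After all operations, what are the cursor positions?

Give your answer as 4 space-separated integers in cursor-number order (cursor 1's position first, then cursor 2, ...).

Answer: 2 8 8 4

Derivation:
After op 1 (add_cursor(3)): buffer="bdghnnkz" (len 8), cursors c1@1 c4@3 c2@7 c3@8, authorship ........
After op 2 (move_right): buffer="bdghnnkz" (len 8), cursors c1@2 c4@4 c2@8 c3@8, authorship ........
After op 3 (insert('o')): buffer="bdoghonnkzoo" (len 12), cursors c1@3 c4@6 c2@12 c3@12, authorship ..1..4....23
After op 4 (delete): buffer="bdghnnkz" (len 8), cursors c1@2 c4@4 c2@8 c3@8, authorship ........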